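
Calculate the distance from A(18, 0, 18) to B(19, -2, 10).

d = √[(x₂-x₁)² + (y₂-y₁)² + (z₂-z₁)²]
  = √[1² + (-2)² + (-8)²]
  = √[1 + 4 + 64]
  = √69
  ≈ 8.307

8.307


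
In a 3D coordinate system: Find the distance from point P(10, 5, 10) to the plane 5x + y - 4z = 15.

distance = |a·x₀ + b·y₀ + c·z₀ - d| / √(a² + b² + c²)
  = |5·10 + 1·5 + (-4)·10 - 15| / √(5² + 1² + (-4)²)
  = |50 + 5 - 40 - 15| / √(25 + 1 + 16)
  = |0| / √42
  = 0 / 6.481
  ≈ 0

0


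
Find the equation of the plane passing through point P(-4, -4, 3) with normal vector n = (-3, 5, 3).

The plane through P with normal n = (a, b, c) satisfies n·(r - P) = 0,
i.e. ax + by + cz = a·x₀ + b·y₀ + c·z₀.
d = (-3)·(-4) + 5·(-4) + 3·3
  = 12 - 20 + 9
  = 1
Equation: -3x + 5y + 3z = 1

-3x + 5y + 3z = 1


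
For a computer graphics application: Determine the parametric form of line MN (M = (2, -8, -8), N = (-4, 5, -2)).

Direction vector d = N - M = (-4 - 2, 5 + 8, -2 + 8) = (-6, 13, 6)
Parametric form r = M + t·d:
x = 2 - 6t, y = -8 + 13t, z = -8 + 6t

x = 2 - 6t, y = -8 + 13t, z = -8 + 6t


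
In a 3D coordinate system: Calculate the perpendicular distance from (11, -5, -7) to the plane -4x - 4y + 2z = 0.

distance = |a·x₀ + b·y₀ + c·z₀ - d| / √(a² + b² + c²)
  = |(-4)·11 + (-4)·(-5) + 2·(-7) - 0| / √((-4)² + (-4)² + 2²)
  = |-44 + 20 - 14 + 0| / √(16 + 16 + 4)
  = |-38| / √36
  = 38 / 6
  ≈ 6.333

6.333


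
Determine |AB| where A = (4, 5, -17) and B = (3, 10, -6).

d = √[(x₂-x₁)² + (y₂-y₁)² + (z₂-z₁)²]
  = √[(-1)² + 5² + 11²]
  = √[1 + 25 + 121]
  = √147
  ≈ 12.12

12.12


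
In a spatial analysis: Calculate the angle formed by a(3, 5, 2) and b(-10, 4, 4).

a·b = 3·(-10) + 5·4 + 2·4 = -30 + 20 + 8 = -2
|a| = √(3² + 5² + 2²) = √38 ≈ 6.164
|b| = √((-10)² + 4² + 4²) = √132 ≈ 11.49
cos θ = (a·b)/(|a||b|) = -2/(6.164·11.49) ≈ -0.02824
θ = arccos(-0.02824) ≈ 91.62°

91.62°


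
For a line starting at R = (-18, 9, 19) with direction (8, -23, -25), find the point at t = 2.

P(t) = R + t·d
  = (-18 + 8·2, 9 + (-23)·2, 19 + (-25)·2)
  = (-18 + 16, 9 - 46, 19 - 50)
  = (-2, -37, -31)

(-2, -37, -31)


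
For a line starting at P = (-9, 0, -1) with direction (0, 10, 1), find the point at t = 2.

P(t) = P + t·d
  = (-9 + 0·2, 0 + 10·2, -1 + 1·2)
  = (-9 + 0, 0 + 20, -1 + 2)
  = (-9, 20, 1)

(-9, 20, 1)


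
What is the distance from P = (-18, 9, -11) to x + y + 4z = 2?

distance = |a·x₀ + b·y₀ + c·z₀ - d| / √(a² + b² + c²)
  = |1·(-18) + 1·9 + 4·(-11) - 2| / √(1² + 1² + 4²)
  = |-18 + 9 - 44 - 2| / √(1 + 1 + 16)
  = |-55| / √18
  = 55 / 4.243
  ≈ 12.96

12.96


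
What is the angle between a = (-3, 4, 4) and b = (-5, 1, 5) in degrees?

a·b = (-3)·(-5) + 4·1 + 4·5 = 15 + 4 + 20 = 39
|a| = √((-3)² + 4² + 4²) = √41 ≈ 6.403
|b| = √((-5)² + 1² + 5²) = √51 ≈ 7.141
cos θ = (a·b)/(|a||b|) = 39/(6.403·7.141) ≈ 0.8529
θ = arccos(0.8529) ≈ 31.47°

31.47°


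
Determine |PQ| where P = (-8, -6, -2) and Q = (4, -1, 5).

d = √[(x₂-x₁)² + (y₂-y₁)² + (z₂-z₁)²]
  = √[12² + 5² + 7²]
  = √[144 + 25 + 49]
  = √218
  ≈ 14.76

14.76


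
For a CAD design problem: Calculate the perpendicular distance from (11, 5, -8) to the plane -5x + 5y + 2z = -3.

distance = |a·x₀ + b·y₀ + c·z₀ - d| / √(a² + b² + c²)
  = |(-5)·11 + 5·5 + 2·(-8) - (-3)| / √((-5)² + 5² + 2²)
  = |-55 + 25 - 16 + 3| / √(25 + 25 + 4)
  = |-43| / √54
  = 43 / 7.348
  ≈ 5.852

5.852


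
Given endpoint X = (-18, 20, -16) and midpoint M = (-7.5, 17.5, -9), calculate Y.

Y = 2M - X
  = (2·(-7.5) - (-18), 2·17.5 - 20, 2·(-9) - (-16))
  = (-15 + 18, 35 - 20, -18 + 16)
  = (3, 15, -2)

(3, 15, -2)


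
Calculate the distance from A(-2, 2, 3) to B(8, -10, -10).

d = √[(x₂-x₁)² + (y₂-y₁)² + (z₂-z₁)²]
  = √[10² + (-12)² + (-13)²]
  = √[100 + 144 + 169]
  = √413
  ≈ 20.32

20.32


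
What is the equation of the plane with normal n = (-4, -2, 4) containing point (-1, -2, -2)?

The plane through P with normal n = (a, b, c) satisfies n·(r - P) = 0,
i.e. ax + by + cz = a·x₀ + b·y₀ + c·z₀.
d = (-4)·(-1) + (-2)·(-2) + 4·(-2)
  = 4 + 4 - 8
  = 0
Equation: -4x - 2y + 4z = 0

-4x - 2y + 4z = 0


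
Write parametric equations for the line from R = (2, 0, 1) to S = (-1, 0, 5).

Direction vector d = S - R = (-1 - 2, 0 + 0, 5 - 1) = (-3, 0, 4)
Parametric form r = R + t·d:
x = 2 - 3t, y = 0, z = 1 + 4t

x = 2 - 3t, y = 0, z = 1 + 4t


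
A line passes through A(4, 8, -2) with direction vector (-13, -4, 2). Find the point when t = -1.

P(t) = A + t·d
  = (4 + (-13)·(-1), 8 + (-4)·(-1), -2 + 2·(-1))
  = (4 + 13, 8 + 4, -2 - 2)
  = (17, 12, -4)

(17, 12, -4)


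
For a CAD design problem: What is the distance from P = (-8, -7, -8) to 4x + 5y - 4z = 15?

distance = |a·x₀ + b·y₀ + c·z₀ - d| / √(a² + b² + c²)
  = |4·(-8) + 5·(-7) + (-4)·(-8) - 15| / √(4² + 5² + (-4)²)
  = |-32 - 35 + 32 - 15| / √(16 + 25 + 16)
  = |-50| / √57
  = 50 / 7.55
  ≈ 6.623

6.623


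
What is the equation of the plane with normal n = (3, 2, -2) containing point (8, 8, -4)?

The plane through P with normal n = (a, b, c) satisfies n·(r - P) = 0,
i.e. ax + by + cz = a·x₀ + b·y₀ + c·z₀.
d = 3·8 + 2·8 + (-2)·(-4)
  = 24 + 16 + 8
  = 48
Equation: 3x + 2y - 2z = 48

3x + 2y - 2z = 48


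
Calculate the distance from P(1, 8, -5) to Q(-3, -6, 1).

d = √[(x₂-x₁)² + (y₂-y₁)² + (z₂-z₁)²]
  = √[(-4)² + (-14)² + 6²]
  = √[16 + 196 + 36]
  = √248
  ≈ 15.75

15.75


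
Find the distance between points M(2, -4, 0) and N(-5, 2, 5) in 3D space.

d = √[(x₂-x₁)² + (y₂-y₁)² + (z₂-z₁)²]
  = √[(-7)² + 6² + 5²]
  = √[49 + 36 + 25]
  = √110
  ≈ 10.49

10.49


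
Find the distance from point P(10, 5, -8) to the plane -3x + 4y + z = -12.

distance = |a·x₀ + b·y₀ + c·z₀ - d| / √(a² + b² + c²)
  = |(-3)·10 + 4·5 + 1·(-8) - (-12)| / √((-3)² + 4² + 1²)
  = |-30 + 20 - 8 + 12| / √(9 + 16 + 1)
  = |-6| / √26
  = 6 / 5.099
  ≈ 1.177

1.177


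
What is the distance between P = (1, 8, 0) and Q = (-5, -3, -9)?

d = √[(x₂-x₁)² + (y₂-y₁)² + (z₂-z₁)²]
  = √[(-6)² + (-11)² + (-9)²]
  = √[36 + 121 + 81]
  = √238
  ≈ 15.43

15.43


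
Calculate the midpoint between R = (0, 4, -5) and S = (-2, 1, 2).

M = ((x₁+x₂)/2, (y₁+y₂)/2, (z₁+z₂)/2)
  = ((0 - 2)/2, (4 + 1)/2, (-5 + 2)/2)
  = (-2/2, 5/2, -3/2)
  = (-1, 2.5, -1.5)

(-1, 2.5, -1.5)


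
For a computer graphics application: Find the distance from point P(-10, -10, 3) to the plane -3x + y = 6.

distance = |a·x₀ + b·y₀ + c·z₀ - d| / √(a² + b² + c²)
  = |(-3)·(-10) + 1·(-10) + 0·3 - 6| / √((-3)² + 1² + 0²)
  = |30 - 10 + 0 - 6| / √(9 + 1 + 0)
  = |14| / √10
  = 14 / 3.162
  ≈ 4.427

4.427


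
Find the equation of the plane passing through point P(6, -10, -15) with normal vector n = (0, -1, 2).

The plane through P with normal n = (a, b, c) satisfies n·(r - P) = 0,
i.e. ax + by + cz = a·x₀ + b·y₀ + c·z₀.
d = 0·6 + (-1)·(-10) + 2·(-15)
  = 0 + 10 - 30
  = -20
Equation: -y + 2z = -20

-y + 2z = -20


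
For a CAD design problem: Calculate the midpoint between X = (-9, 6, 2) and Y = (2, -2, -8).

M = ((x₁+x₂)/2, (y₁+y₂)/2, (z₁+z₂)/2)
  = ((-9 + 2)/2, (6 - 2)/2, (2 - 8)/2)
  = (-7/2, 4/2, -6/2)
  = (-3.5, 2, -3)

(-3.5, 2, -3)


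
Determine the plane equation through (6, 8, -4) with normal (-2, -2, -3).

The plane through P with normal n = (a, b, c) satisfies n·(r - P) = 0,
i.e. ax + by + cz = a·x₀ + b·y₀ + c·z₀.
d = (-2)·6 + (-2)·8 + (-3)·(-4)
  = -12 - 16 + 12
  = -16
Equation: -2x - 2y - 3z = -16

-2x - 2y - 3z = -16


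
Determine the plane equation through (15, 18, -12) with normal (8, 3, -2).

The plane through P with normal n = (a, b, c) satisfies n·(r - P) = 0,
i.e. ax + by + cz = a·x₀ + b·y₀ + c·z₀.
d = 8·15 + 3·18 + (-2)·(-12)
  = 120 + 54 + 24
  = 198
Equation: 8x + 3y - 2z = 198

8x + 3y - 2z = 198


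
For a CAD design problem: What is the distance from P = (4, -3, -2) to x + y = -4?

distance = |a·x₀ + b·y₀ + c·z₀ - d| / √(a² + b² + c²)
  = |1·4 + 1·(-3) + 0·(-2) - (-4)| / √(1² + 1² + 0²)
  = |4 - 3 + 0 + 4| / √(1 + 1 + 0)
  = |5| / √2
  = 5 / 1.414
  ≈ 3.536

3.536


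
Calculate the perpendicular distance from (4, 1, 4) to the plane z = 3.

distance = |a·x₀ + b·y₀ + c·z₀ - d| / √(a² + b² + c²)
  = |0·4 + 0·1 + 1·4 - 3| / √(0² + 0² + 1²)
  = |0 + 0 + 4 - 3| / √(0 + 0 + 1)
  = |1| / √1
  = 1 / 1
  ≈ 1

1


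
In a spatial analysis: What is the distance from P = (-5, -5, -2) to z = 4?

distance = |a·x₀ + b·y₀ + c·z₀ - d| / √(a² + b² + c²)
  = |0·(-5) + 0·(-5) + 1·(-2) - 4| / √(0² + 0² + 1²)
  = |0 + 0 - 2 - 4| / √(0 + 0 + 1)
  = |-6| / √1
  = 6 / 1
  ≈ 6

6


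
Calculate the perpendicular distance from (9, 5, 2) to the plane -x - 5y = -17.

distance = |a·x₀ + b·y₀ + c·z₀ - d| / √(a² + b² + c²)
  = |(-1)·9 + (-5)·5 + 0·2 - (-17)| / √((-1)² + (-5)² + 0²)
  = |-9 - 25 + 0 + 17| / √(1 + 25 + 0)
  = |-17| / √26
  = 17 / 5.099
  ≈ 3.334

3.334


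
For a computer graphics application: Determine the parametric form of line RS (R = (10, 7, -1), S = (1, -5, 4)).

Direction vector d = S - R = (1 - 10, -5 - 7, 4 + 1) = (-9, -12, 5)
Parametric form r = R + t·d:
x = 10 - 9t, y = 7 - 12t, z = -1 + 5t

x = 10 - 9t, y = 7 - 12t, z = -1 + 5t


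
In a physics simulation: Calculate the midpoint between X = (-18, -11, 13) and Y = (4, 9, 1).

M = ((x₁+x₂)/2, (y₁+y₂)/2, (z₁+z₂)/2)
  = ((-18 + 4)/2, (-11 + 9)/2, (13 + 1)/2)
  = (-14/2, -2/2, 14/2)
  = (-7, -1, 7)

(-7, -1, 7)


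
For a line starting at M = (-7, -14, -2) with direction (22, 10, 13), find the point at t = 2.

P(t) = M + t·d
  = (-7 + 22·2, -14 + 10·2, -2 + 13·2)
  = (-7 + 44, -14 + 20, -2 + 26)
  = (37, 6, 24)

(37, 6, 24)


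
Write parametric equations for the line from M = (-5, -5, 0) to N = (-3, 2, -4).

Direction vector d = N - M = (-3 + 5, 2 + 5, -4 + 0) = (2, 7, -4)
Parametric form r = M + t·d:
x = -5 + 2t, y = -5 + 7t, z = 0 - 4t

x = -5 + 2t, y = -5 + 7t, z = 0 - 4t


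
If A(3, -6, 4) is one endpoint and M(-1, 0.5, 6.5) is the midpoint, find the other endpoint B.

B = 2M - A
  = (2·(-1) - 3, 2·0.5 - (-6), 2·6.5 - 4)
  = (-2 - 3, 1 + 6, 13 - 4)
  = (-5, 7, 9)

(-5, 7, 9)


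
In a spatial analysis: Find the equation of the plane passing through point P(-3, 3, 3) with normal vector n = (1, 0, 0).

The plane through P with normal n = (a, b, c) satisfies n·(r - P) = 0,
i.e. ax + by + cz = a·x₀ + b·y₀ + c·z₀.
d = 1·(-3) + 0·3 + 0·3
  = -3 + 0 + 0
  = -3
Equation: x = -3

x = -3


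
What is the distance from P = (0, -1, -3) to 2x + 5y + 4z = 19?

distance = |a·x₀ + b·y₀ + c·z₀ - d| / √(a² + b² + c²)
  = |2·0 + 5·(-1) + 4·(-3) - 19| / √(2² + 5² + 4²)
  = |0 - 5 - 12 - 19| / √(4 + 25 + 16)
  = |-36| / √45
  = 36 / 6.708
  ≈ 5.367

5.367


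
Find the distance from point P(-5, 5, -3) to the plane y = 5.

distance = |a·x₀ + b·y₀ + c·z₀ - d| / √(a² + b² + c²)
  = |0·(-5) + 1·5 + 0·(-3) - 5| / √(0² + 1² + 0²)
  = |0 + 5 + 0 - 5| / √(0 + 1 + 0)
  = |0| / √1
  = 0 / 1
  ≈ 0

0


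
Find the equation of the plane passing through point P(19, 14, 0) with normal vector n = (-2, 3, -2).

The plane through P with normal n = (a, b, c) satisfies n·(r - P) = 0,
i.e. ax + by + cz = a·x₀ + b·y₀ + c·z₀.
d = (-2)·19 + 3·14 + (-2)·0
  = -38 + 42 + 0
  = 4
Equation: -2x + 3y - 2z = 4

-2x + 3y - 2z = 4


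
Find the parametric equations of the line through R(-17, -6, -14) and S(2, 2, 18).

Direction vector d = S - R = (2 + 17, 2 + 6, 18 + 14) = (19, 8, 32)
Parametric form r = R + t·d:
x = -17 + 19t, y = -6 + 8t, z = -14 + 32t

x = -17 + 19t, y = -6 + 8t, z = -14 + 32t


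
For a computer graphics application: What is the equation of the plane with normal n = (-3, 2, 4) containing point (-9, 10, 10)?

The plane through P with normal n = (a, b, c) satisfies n·(r - P) = 0,
i.e. ax + by + cz = a·x₀ + b·y₀ + c·z₀.
d = (-3)·(-9) + 2·10 + 4·10
  = 27 + 20 + 40
  = 87
Equation: -3x + 2y + 4z = 87

-3x + 2y + 4z = 87


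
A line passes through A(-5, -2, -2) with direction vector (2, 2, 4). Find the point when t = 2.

P(t) = A + t·d
  = (-5 + 2·2, -2 + 2·2, -2 + 4·2)
  = (-5 + 4, -2 + 4, -2 + 8)
  = (-1, 2, 6)

(-1, 2, 6)


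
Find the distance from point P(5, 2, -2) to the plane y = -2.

distance = |a·x₀ + b·y₀ + c·z₀ - d| / √(a² + b² + c²)
  = |0·5 + 1·2 + 0·(-2) - (-2)| / √(0² + 1² + 0²)
  = |0 + 2 + 0 + 2| / √(0 + 1 + 0)
  = |4| / √1
  = 4 / 1
  ≈ 4

4


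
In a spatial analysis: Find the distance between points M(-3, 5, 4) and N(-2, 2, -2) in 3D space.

d = √[(x₂-x₁)² + (y₂-y₁)² + (z₂-z₁)²]
  = √[1² + (-3)² + (-6)²]
  = √[1 + 9 + 36]
  = √46
  ≈ 6.782

6.782


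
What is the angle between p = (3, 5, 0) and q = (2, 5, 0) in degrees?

p·q = 3·2 + 5·5 + 0·0 = 6 + 25 + 0 = 31
|p| = √(3² + 5² + 0²) = √34 ≈ 5.831
|q| = √(2² + 5² + 0²) = √29 ≈ 5.385
cos θ = (p·q)/(|p||q|) = 31/(5.831·5.385) ≈ 0.9872
θ = arccos(0.9872) ≈ 9.162°

9.162°


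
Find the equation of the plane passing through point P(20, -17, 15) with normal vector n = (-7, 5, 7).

The plane through P with normal n = (a, b, c) satisfies n·(r - P) = 0,
i.e. ax + by + cz = a·x₀ + b·y₀ + c·z₀.
d = (-7)·20 + 5·(-17) + 7·15
  = -140 - 85 + 105
  = -120
Equation: -7x + 5y + 7z = -120

-7x + 5y + 7z = -120


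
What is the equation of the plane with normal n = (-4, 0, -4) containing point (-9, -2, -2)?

The plane through P with normal n = (a, b, c) satisfies n·(r - P) = 0,
i.e. ax + by + cz = a·x₀ + b·y₀ + c·z₀.
d = (-4)·(-9) + 0·(-2) + (-4)·(-2)
  = 36 + 0 + 8
  = 44
Equation: -4x - 4z = 44

-4x - 4z = 44


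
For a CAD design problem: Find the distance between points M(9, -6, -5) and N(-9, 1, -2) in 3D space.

d = √[(x₂-x₁)² + (y₂-y₁)² + (z₂-z₁)²]
  = √[(-18)² + 7² + 3²]
  = √[324 + 49 + 9]
  = √382
  ≈ 19.54

19.54


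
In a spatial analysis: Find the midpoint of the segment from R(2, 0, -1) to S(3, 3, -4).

M = ((x₁+x₂)/2, (y₁+y₂)/2, (z₁+z₂)/2)
  = ((2 + 3)/2, (0 + 3)/2, (-1 - 4)/2)
  = (5/2, 3/2, -5/2)
  = (2.5, 1.5, -2.5)

(2.5, 1.5, -2.5)


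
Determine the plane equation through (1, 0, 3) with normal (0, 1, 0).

The plane through P with normal n = (a, b, c) satisfies n·(r - P) = 0,
i.e. ax + by + cz = a·x₀ + b·y₀ + c·z₀.
d = 0·1 + 1·0 + 0·3
  = 0 + 0 + 0
  = 0
Equation: y = 0

y = 0


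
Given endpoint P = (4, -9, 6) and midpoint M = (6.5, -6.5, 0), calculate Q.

Q = 2M - P
  = (2·6.5 - 4, 2·(-6.5) - (-9), 2·0 - 6)
  = (13 - 4, -13 + 9, 0 - 6)
  = (9, -4, -6)

(9, -4, -6)


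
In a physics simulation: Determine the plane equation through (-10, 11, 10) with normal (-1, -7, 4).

The plane through P with normal n = (a, b, c) satisfies n·(r - P) = 0,
i.e. ax + by + cz = a·x₀ + b·y₀ + c·z₀.
d = (-1)·(-10) + (-7)·11 + 4·10
  = 10 - 77 + 40
  = -27
Equation: -x - 7y + 4z = -27

-x - 7y + 4z = -27


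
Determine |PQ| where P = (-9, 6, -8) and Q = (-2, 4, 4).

d = √[(x₂-x₁)² + (y₂-y₁)² + (z₂-z₁)²]
  = √[7² + (-2)² + 12²]
  = √[49 + 4 + 144]
  = √197
  ≈ 14.04

14.04


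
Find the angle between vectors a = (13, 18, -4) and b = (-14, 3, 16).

a·b = 13·(-14) + 18·3 + (-4)·16 = -182 + 54 - 64 = -192
|a| = √(13² + 18² + (-4)²) = √509 ≈ 22.56
|b| = √((-14)² + 3² + 16²) = √461 ≈ 21.47
cos θ = (a·b)/(|a||b|) = -192/(22.56·21.47) ≈ -0.3964
θ = arccos(-0.3964) ≈ 113.4°

113.4°


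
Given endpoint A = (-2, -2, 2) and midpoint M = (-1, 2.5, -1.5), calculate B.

B = 2M - A
  = (2·(-1) - (-2), 2·2.5 - (-2), 2·(-1.5) - 2)
  = (-2 + 2, 5 + 2, -3 - 2)
  = (0, 7, -5)

(0, 7, -5)


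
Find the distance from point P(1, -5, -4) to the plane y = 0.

distance = |a·x₀ + b·y₀ + c·z₀ - d| / √(a² + b² + c²)
  = |0·1 + 1·(-5) + 0·(-4) - 0| / √(0² + 1² + 0²)
  = |0 - 5 + 0 + 0| / √(0 + 1 + 0)
  = |-5| / √1
  = 5 / 1
  ≈ 5

5


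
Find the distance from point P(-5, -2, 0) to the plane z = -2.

distance = |a·x₀ + b·y₀ + c·z₀ - d| / √(a² + b² + c²)
  = |0·(-5) + 0·(-2) + 1·0 - (-2)| / √(0² + 0² + 1²)
  = |0 + 0 + 0 + 2| / √(0 + 0 + 1)
  = |2| / √1
  = 2 / 1
  ≈ 2

2


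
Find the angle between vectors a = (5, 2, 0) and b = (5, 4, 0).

a·b = 5·5 + 2·4 + 0·0 = 25 + 8 + 0 = 33
|a| = √(5² + 2² + 0²) = √29 ≈ 5.385
|b| = √(5² + 4² + 0²) = √41 ≈ 6.403
cos θ = (a·b)/(|a||b|) = 33/(5.385·6.403) ≈ 0.957
θ = arccos(0.957) ≈ 16.86°

16.86°


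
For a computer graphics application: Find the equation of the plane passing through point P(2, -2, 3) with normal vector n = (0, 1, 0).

The plane through P with normal n = (a, b, c) satisfies n·(r - P) = 0,
i.e. ax + by + cz = a·x₀ + b·y₀ + c·z₀.
d = 0·2 + 1·(-2) + 0·3
  = 0 - 2 + 0
  = -2
Equation: y = -2

y = -2


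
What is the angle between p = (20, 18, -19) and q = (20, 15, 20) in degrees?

p·q = 20·20 + 18·15 + (-19)·20 = 400 + 270 - 380 = 290
|p| = √(20² + 18² + (-19)²) = √1085 ≈ 32.94
|q| = √(20² + 15² + 20²) = √1025 ≈ 32.02
cos θ = (p·q)/(|p||q|) = 290/(32.94·32.02) ≈ 0.275
θ = arccos(0.275) ≈ 74.04°

74.04°


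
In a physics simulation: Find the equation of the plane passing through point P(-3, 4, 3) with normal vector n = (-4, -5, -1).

The plane through P with normal n = (a, b, c) satisfies n·(r - P) = 0,
i.e. ax + by + cz = a·x₀ + b·y₀ + c·z₀.
d = (-4)·(-3) + (-5)·4 + (-1)·3
  = 12 - 20 - 3
  = -11
Equation: -4x - 5y - z = -11

-4x - 5y - z = -11


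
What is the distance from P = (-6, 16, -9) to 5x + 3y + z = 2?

distance = |a·x₀ + b·y₀ + c·z₀ - d| / √(a² + b² + c²)
  = |5·(-6) + 3·16 + 1·(-9) - 2| / √(5² + 3² + 1²)
  = |-30 + 48 - 9 - 2| / √(25 + 9 + 1)
  = |7| / √35
  = 7 / 5.916
  ≈ 1.183

1.183


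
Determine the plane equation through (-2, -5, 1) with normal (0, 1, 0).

The plane through P with normal n = (a, b, c) satisfies n·(r - P) = 0,
i.e. ax + by + cz = a·x₀ + b·y₀ + c·z₀.
d = 0·(-2) + 1·(-5) + 0·1
  = 0 - 5 + 0
  = -5
Equation: y = -5

y = -5


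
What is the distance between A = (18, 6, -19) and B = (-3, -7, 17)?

d = √[(x₂-x₁)² + (y₂-y₁)² + (z₂-z₁)²]
  = √[(-21)² + (-13)² + 36²]
  = √[441 + 169 + 1296]
  = √1906
  ≈ 43.66

43.66


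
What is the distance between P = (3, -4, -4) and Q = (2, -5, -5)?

d = √[(x₂-x₁)² + (y₂-y₁)² + (z₂-z₁)²]
  = √[(-1)² + (-1)² + (-1)²]
  = √[1 + 1 + 1]
  = √3
  ≈ 1.732

1.732


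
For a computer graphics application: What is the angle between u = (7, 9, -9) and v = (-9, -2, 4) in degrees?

u·v = 7·(-9) + 9·(-2) + (-9)·4 = -63 - 18 - 36 = -117
|u| = √(7² + 9² + (-9)²) = √211 ≈ 14.53
|v| = √((-9)² + (-2)² + 4²) = √101 ≈ 10.05
cos θ = (u·v)/(|u||v|) = -117/(14.53·10.05) ≈ -0.8015
θ = arccos(-0.8015) ≈ 143.3°

143.3°


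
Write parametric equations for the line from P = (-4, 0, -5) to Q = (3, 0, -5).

Direction vector d = Q - P = (3 + 4, 0 + 0, -5 + 5) = (7, 0, 0)
Parametric form r = P + t·d:
x = -4 + 7t, y = 0, z = -5

x = -4 + 7t, y = 0, z = -5


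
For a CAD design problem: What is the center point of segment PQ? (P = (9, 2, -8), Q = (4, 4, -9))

M = ((x₁+x₂)/2, (y₁+y₂)/2, (z₁+z₂)/2)
  = ((9 + 4)/2, (2 + 4)/2, (-8 - 9)/2)
  = (13/2, 6/2, -17/2)
  = (6.5, 3, -8.5)

(6.5, 3, -8.5)


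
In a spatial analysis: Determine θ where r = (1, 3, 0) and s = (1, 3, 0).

r·s = 1·1 + 3·3 + 0·0 = 1 + 9 + 0 = 10
|r| = √(1² + 3² + 0²) = √10 ≈ 3.162
|s| = √(1² + 3² + 0²) = √10 ≈ 3.162
cos θ = (r·s)/(|r||s|) = 10/(3.162·3.162) ≈ 1
θ = arccos(1) ≈ 0°

0°


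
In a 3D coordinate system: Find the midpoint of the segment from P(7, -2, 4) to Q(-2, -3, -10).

M = ((x₁+x₂)/2, (y₁+y₂)/2, (z₁+z₂)/2)
  = ((7 - 2)/2, (-2 - 3)/2, (4 - 10)/2)
  = (5/2, -5/2, -6/2)
  = (2.5, -2.5, -3)

(2.5, -2.5, -3)


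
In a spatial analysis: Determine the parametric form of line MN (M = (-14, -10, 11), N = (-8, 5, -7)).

Direction vector d = N - M = (-8 + 14, 5 + 10, -7 - 11) = (6, 15, -18)
Parametric form r = M + t·d:
x = -14 + 6t, y = -10 + 15t, z = 11 - 18t

x = -14 + 6t, y = -10 + 15t, z = 11 - 18t


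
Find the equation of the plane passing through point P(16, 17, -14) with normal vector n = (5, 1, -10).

The plane through P with normal n = (a, b, c) satisfies n·(r - P) = 0,
i.e. ax + by + cz = a·x₀ + b·y₀ + c·z₀.
d = 5·16 + 1·17 + (-10)·(-14)
  = 80 + 17 + 140
  = 237
Equation: 5x + y - 10z = 237

5x + y - 10z = 237


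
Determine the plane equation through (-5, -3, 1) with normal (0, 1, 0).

The plane through P with normal n = (a, b, c) satisfies n·(r - P) = 0,
i.e. ax + by + cz = a·x₀ + b·y₀ + c·z₀.
d = 0·(-5) + 1·(-3) + 0·1
  = 0 - 3 + 0
  = -3
Equation: y = -3

y = -3


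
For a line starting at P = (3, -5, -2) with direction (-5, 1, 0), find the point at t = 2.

P(t) = P + t·d
  = (3 + (-5)·2, -5 + 1·2, -2 + 0·2)
  = (3 - 10, -5 + 2, -2 + 0)
  = (-7, -3, -2)

(-7, -3, -2)


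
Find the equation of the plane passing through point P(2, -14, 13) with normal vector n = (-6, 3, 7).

The plane through P with normal n = (a, b, c) satisfies n·(r - P) = 0,
i.e. ax + by + cz = a·x₀ + b·y₀ + c·z₀.
d = (-6)·2 + 3·(-14) + 7·13
  = -12 - 42 + 91
  = 37
Equation: -6x + 3y + 7z = 37

-6x + 3y + 7z = 37


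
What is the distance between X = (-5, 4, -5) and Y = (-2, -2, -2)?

d = √[(x₂-x₁)² + (y₂-y₁)² + (z₂-z₁)²]
  = √[3² + (-6)² + 3²]
  = √[9 + 36 + 9]
  = √54
  ≈ 7.348

7.348


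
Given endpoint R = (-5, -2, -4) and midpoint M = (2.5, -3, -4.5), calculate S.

S = 2M - R
  = (2·2.5 - (-5), 2·(-3) - (-2), 2·(-4.5) - (-4))
  = (5 + 5, -6 + 2, -9 + 4)
  = (10, -4, -5)

(10, -4, -5)


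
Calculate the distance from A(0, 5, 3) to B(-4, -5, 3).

d = √[(x₂-x₁)² + (y₂-y₁)² + (z₂-z₁)²]
  = √[(-4)² + (-10)² + 0²]
  = √[16 + 100 + 0]
  = √116
  ≈ 10.77

10.77


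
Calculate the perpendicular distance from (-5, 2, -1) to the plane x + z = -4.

distance = |a·x₀ + b·y₀ + c·z₀ - d| / √(a² + b² + c²)
  = |1·(-5) + 0·2 + 1·(-1) - (-4)| / √(1² + 0² + 1²)
  = |-5 + 0 - 1 + 4| / √(1 + 0 + 1)
  = |-2| / √2
  = 2 / 1.414
  ≈ 1.414

1.414


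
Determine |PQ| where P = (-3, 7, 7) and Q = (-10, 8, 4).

d = √[(x₂-x₁)² + (y₂-y₁)² + (z₂-z₁)²]
  = √[(-7)² + 1² + (-3)²]
  = √[49 + 1 + 9]
  = √59
  ≈ 7.681

7.681


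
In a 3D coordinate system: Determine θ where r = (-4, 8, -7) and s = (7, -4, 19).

r·s = (-4)·7 + 8·(-4) + (-7)·19 = -28 - 32 - 133 = -193
|r| = √((-4)² + 8² + (-7)²) = √129 ≈ 11.36
|s| = √(7² + (-4)² + 19²) = √426 ≈ 20.64
cos θ = (r·s)/(|r||s|) = -193/(11.36·20.64) ≈ -0.8233
θ = arccos(-0.8233) ≈ 145.4°

145.4°


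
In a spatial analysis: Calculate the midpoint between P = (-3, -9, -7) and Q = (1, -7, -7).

M = ((x₁+x₂)/2, (y₁+y₂)/2, (z₁+z₂)/2)
  = ((-3 + 1)/2, (-9 - 7)/2, (-7 - 7)/2)
  = (-2/2, -16/2, -14/2)
  = (-1, -8, -7)

(-1, -8, -7)


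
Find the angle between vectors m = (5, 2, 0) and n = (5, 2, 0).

m·n = 5·5 + 2·2 + 0·0 = 25 + 4 + 0 = 29
|m| = √(5² + 2² + 0²) = √29 ≈ 5.385
|n| = √(5² + 2² + 0²) = √29 ≈ 5.385
cos θ = (m·n)/(|m||n|) = 29/(5.385·5.385) ≈ 1
θ = arccos(1) ≈ 0°

0°


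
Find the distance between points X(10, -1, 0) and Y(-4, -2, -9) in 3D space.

d = √[(x₂-x₁)² + (y₂-y₁)² + (z₂-z₁)²]
  = √[(-14)² + (-1)² + (-9)²]
  = √[196 + 1 + 81]
  = √278
  ≈ 16.67

16.67


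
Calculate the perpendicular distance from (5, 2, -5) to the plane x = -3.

distance = |a·x₀ + b·y₀ + c·z₀ - d| / √(a² + b² + c²)
  = |1·5 + 0·2 + 0·(-5) - (-3)| / √(1² + 0² + 0²)
  = |5 + 0 + 0 + 3| / √(1 + 0 + 0)
  = |8| / √1
  = 8 / 1
  ≈ 8

8


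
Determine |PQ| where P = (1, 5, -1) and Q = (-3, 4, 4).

d = √[(x₂-x₁)² + (y₂-y₁)² + (z₂-z₁)²]
  = √[(-4)² + (-1)² + 5²]
  = √[16 + 1 + 25]
  = √42
  ≈ 6.481

6.481


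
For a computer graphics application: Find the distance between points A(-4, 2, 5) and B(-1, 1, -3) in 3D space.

d = √[(x₂-x₁)² + (y₂-y₁)² + (z₂-z₁)²]
  = √[3² + (-1)² + (-8)²]
  = √[9 + 1 + 64]
  = √74
  ≈ 8.602

8.602


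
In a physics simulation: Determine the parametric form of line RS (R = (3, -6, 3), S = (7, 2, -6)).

Direction vector d = S - R = (7 - 3, 2 + 6, -6 - 3) = (4, 8, -9)
Parametric form r = R + t·d:
x = 3 + 4t, y = -6 + 8t, z = 3 - 9t

x = 3 + 4t, y = -6 + 8t, z = 3 - 9t


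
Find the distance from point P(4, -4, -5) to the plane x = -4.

distance = |a·x₀ + b·y₀ + c·z₀ - d| / √(a² + b² + c²)
  = |1·4 + 0·(-4) + 0·(-5) - (-4)| / √(1² + 0² + 0²)
  = |4 + 0 + 0 + 4| / √(1 + 0 + 0)
  = |8| / √1
  = 8 / 1
  ≈ 8

8


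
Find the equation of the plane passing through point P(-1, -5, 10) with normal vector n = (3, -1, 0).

The plane through P with normal n = (a, b, c) satisfies n·(r - P) = 0,
i.e. ax + by + cz = a·x₀ + b·y₀ + c·z₀.
d = 3·(-1) + (-1)·(-5) + 0·10
  = -3 + 5 + 0
  = 2
Equation: 3x - y = 2

3x - y = 2


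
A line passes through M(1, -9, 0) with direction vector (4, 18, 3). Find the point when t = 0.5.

P(t) = M + t·d
  = (1 + 4·0.5, -9 + 18·0.5, 0 + 3·0.5)
  = (1 + 2, -9 + 9, 0 + 1.5)
  = (3, 0, 1.5)

(3, 0, 1.5)


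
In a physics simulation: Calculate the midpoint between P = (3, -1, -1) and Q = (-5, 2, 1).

M = ((x₁+x₂)/2, (y₁+y₂)/2, (z₁+z₂)/2)
  = ((3 - 5)/2, (-1 + 2)/2, (-1 + 1)/2)
  = (-2/2, 1/2, 0/2)
  = (-1, 0.5, 0)

(-1, 0.5, 0)


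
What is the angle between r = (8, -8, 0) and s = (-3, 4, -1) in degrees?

r·s = 8·(-3) + (-8)·4 + 0·(-1) = -24 - 32 + 0 = -56
|r| = √(8² + (-8)² + 0²) = √128 ≈ 11.31
|s| = √((-3)² + 4² + (-1)²) = √26 ≈ 5.099
cos θ = (r·s)/(|r||s|) = -56/(11.31·5.099) ≈ -0.9707
θ = arccos(-0.9707) ≈ 166.1°

166.1°


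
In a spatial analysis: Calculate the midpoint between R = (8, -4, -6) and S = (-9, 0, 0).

M = ((x₁+x₂)/2, (y₁+y₂)/2, (z₁+z₂)/2)
  = ((8 - 9)/2, (-4 + 0)/2, (-6 + 0)/2)
  = (-1/2, -4/2, -6/2)
  = (-0.5, -2, -3)

(-0.5, -2, -3)


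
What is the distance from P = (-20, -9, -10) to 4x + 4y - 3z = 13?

distance = |a·x₀ + b·y₀ + c·z₀ - d| / √(a² + b² + c²)
  = |4·(-20) + 4·(-9) + (-3)·(-10) - 13| / √(4² + 4² + (-3)²)
  = |-80 - 36 + 30 - 13| / √(16 + 16 + 9)
  = |-99| / √41
  = 99 / 6.403
  ≈ 15.46

15.46


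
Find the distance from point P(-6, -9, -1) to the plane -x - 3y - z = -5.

distance = |a·x₀ + b·y₀ + c·z₀ - d| / √(a² + b² + c²)
  = |(-1)·(-6) + (-3)·(-9) + (-1)·(-1) - (-5)| / √((-1)² + (-3)² + (-1)²)
  = |6 + 27 + 1 + 5| / √(1 + 9 + 1)
  = |39| / √11
  = 39 / 3.317
  ≈ 11.76

11.76


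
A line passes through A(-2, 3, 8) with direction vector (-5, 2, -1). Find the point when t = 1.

P(t) = A + t·d
  = (-2 + (-5)·1, 3 + 2·1, 8 + (-1)·1)
  = (-2 - 5, 3 + 2, 8 - 1)
  = (-7, 5, 7)

(-7, 5, 7)


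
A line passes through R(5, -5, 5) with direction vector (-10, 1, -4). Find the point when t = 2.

P(t) = R + t·d
  = (5 + (-10)·2, -5 + 1·2, 5 + (-4)·2)
  = (5 - 20, -5 + 2, 5 - 8)
  = (-15, -3, -3)

(-15, -3, -3)


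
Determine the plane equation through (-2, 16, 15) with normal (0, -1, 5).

The plane through P with normal n = (a, b, c) satisfies n·(r - P) = 0,
i.e. ax + by + cz = a·x₀ + b·y₀ + c·z₀.
d = 0·(-2) + (-1)·16 + 5·15
  = 0 - 16 + 75
  = 59
Equation: -y + 5z = 59

-y + 5z = 59


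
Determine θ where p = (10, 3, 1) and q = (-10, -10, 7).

p·q = 10·(-10) + 3·(-10) + 1·7 = -100 - 30 + 7 = -123
|p| = √(10² + 3² + 1²) = √110 ≈ 10.49
|q| = √((-10)² + (-10)² + 7²) = √249 ≈ 15.78
cos θ = (p·q)/(|p||q|) = -123/(10.49·15.78) ≈ -0.7432
θ = arccos(-0.7432) ≈ 138°

138°


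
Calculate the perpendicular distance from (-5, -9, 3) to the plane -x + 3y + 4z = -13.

distance = |a·x₀ + b·y₀ + c·z₀ - d| / √(a² + b² + c²)
  = |(-1)·(-5) + 3·(-9) + 4·3 - (-13)| / √((-1)² + 3² + 4²)
  = |5 - 27 + 12 + 13| / √(1 + 9 + 16)
  = |3| / √26
  = 3 / 5.099
  ≈ 0.5883

0.5883


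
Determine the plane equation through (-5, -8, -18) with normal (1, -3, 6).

The plane through P with normal n = (a, b, c) satisfies n·(r - P) = 0,
i.e. ax + by + cz = a·x₀ + b·y₀ + c·z₀.
d = 1·(-5) + (-3)·(-8) + 6·(-18)
  = -5 + 24 - 108
  = -89
Equation: x - 3y + 6z = -89

x - 3y + 6z = -89


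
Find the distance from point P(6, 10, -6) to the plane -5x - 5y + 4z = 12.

distance = |a·x₀ + b·y₀ + c·z₀ - d| / √(a² + b² + c²)
  = |(-5)·6 + (-5)·10 + 4·(-6) - 12| / √((-5)² + (-5)² + 4²)
  = |-30 - 50 - 24 - 12| / √(25 + 25 + 16)
  = |-116| / √66
  = 116 / 8.124
  ≈ 14.28

14.28


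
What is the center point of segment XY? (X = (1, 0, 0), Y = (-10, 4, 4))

M = ((x₁+x₂)/2, (y₁+y₂)/2, (z₁+z₂)/2)
  = ((1 - 10)/2, (0 + 4)/2, (0 + 4)/2)
  = (-9/2, 4/2, 4/2)
  = (-4.5, 2, 2)

(-4.5, 2, 2)


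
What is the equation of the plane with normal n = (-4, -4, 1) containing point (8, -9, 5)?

The plane through P with normal n = (a, b, c) satisfies n·(r - P) = 0,
i.e. ax + by + cz = a·x₀ + b·y₀ + c·z₀.
d = (-4)·8 + (-4)·(-9) + 1·5
  = -32 + 36 + 5
  = 9
Equation: -4x - 4y + z = 9

-4x - 4y + z = 9


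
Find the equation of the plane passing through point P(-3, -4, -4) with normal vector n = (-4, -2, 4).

The plane through P with normal n = (a, b, c) satisfies n·(r - P) = 0,
i.e. ax + by + cz = a·x₀ + b·y₀ + c·z₀.
d = (-4)·(-3) + (-2)·(-4) + 4·(-4)
  = 12 + 8 - 16
  = 4
Equation: -4x - 2y + 4z = 4

-4x - 2y + 4z = 4


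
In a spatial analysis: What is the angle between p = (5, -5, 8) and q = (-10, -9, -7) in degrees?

p·q = 5·(-10) + (-5)·(-9) + 8·(-7) = -50 + 45 - 56 = -61
|p| = √(5² + (-5)² + 8²) = √114 ≈ 10.68
|q| = √((-10)² + (-9)² + (-7)²) = √230 ≈ 15.17
cos θ = (p·q)/(|p||q|) = -61/(10.68·15.17) ≈ -0.3767
θ = arccos(-0.3767) ≈ 112.1°

112.1°


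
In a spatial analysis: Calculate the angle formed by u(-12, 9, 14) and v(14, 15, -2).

u·v = (-12)·14 + 9·15 + 14·(-2) = -168 + 135 - 28 = -61
|u| = √((-12)² + 9² + 14²) = √421 ≈ 20.52
|v| = √(14² + 15² + (-2)²) = √425 ≈ 20.62
cos θ = (u·v)/(|u||v|) = -61/(20.52·20.62) ≈ -0.1442
θ = arccos(-0.1442) ≈ 98.29°

98.29°


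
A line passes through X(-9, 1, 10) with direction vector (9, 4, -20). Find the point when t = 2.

P(t) = X + t·d
  = (-9 + 9·2, 1 + 4·2, 10 + (-20)·2)
  = (-9 + 18, 1 + 8, 10 - 40)
  = (9, 9, -30)

(9, 9, -30)


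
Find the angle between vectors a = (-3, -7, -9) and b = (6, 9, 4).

a·b = (-3)·6 + (-7)·9 + (-9)·4 = -18 - 63 - 36 = -117
|a| = √((-3)² + (-7)² + (-9)²) = √139 ≈ 11.79
|b| = √(6² + 9² + 4²) = √133 ≈ 11.53
cos θ = (a·b)/(|a||b|) = -117/(11.79·11.53) ≈ -0.8605
θ = arccos(-0.8605) ≈ 149.4°

149.4°


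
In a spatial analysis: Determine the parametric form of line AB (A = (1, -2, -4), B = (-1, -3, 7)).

Direction vector d = B - A = (-1 - 1, -3 + 2, 7 + 4) = (-2, -1, 11)
Parametric form r = A + t·d:
x = 1 - 2t, y = -2 - t, z = -4 + 11t

x = 1 - 2t, y = -2 - t, z = -4 + 11t


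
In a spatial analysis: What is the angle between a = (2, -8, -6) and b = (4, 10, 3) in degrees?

a·b = 2·4 + (-8)·10 + (-6)·3 = 8 - 80 - 18 = -90
|a| = √(2² + (-8)² + (-6)²) = √104 ≈ 10.2
|b| = √(4² + 10² + 3²) = √125 ≈ 11.18
cos θ = (a·b)/(|a||b|) = -90/(10.2·11.18) ≈ -0.7894
θ = arccos(-0.7894) ≈ 142.1°

142.1°


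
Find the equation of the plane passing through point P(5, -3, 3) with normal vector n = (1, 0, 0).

The plane through P with normal n = (a, b, c) satisfies n·(r - P) = 0,
i.e. ax + by + cz = a·x₀ + b·y₀ + c·z₀.
d = 1·5 + 0·(-3) + 0·3
  = 5 + 0 + 0
  = 5
Equation: x = 5

x = 5


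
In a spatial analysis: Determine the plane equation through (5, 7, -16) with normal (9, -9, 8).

The plane through P with normal n = (a, b, c) satisfies n·(r - P) = 0,
i.e. ax + by + cz = a·x₀ + b·y₀ + c·z₀.
d = 9·5 + (-9)·7 + 8·(-16)
  = 45 - 63 - 128
  = -146
Equation: 9x - 9y + 8z = -146

9x - 9y + 8z = -146


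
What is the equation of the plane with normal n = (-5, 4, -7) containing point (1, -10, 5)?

The plane through P with normal n = (a, b, c) satisfies n·(r - P) = 0,
i.e. ax + by + cz = a·x₀ + b·y₀ + c·z₀.
d = (-5)·1 + 4·(-10) + (-7)·5
  = -5 - 40 - 35
  = -80
Equation: -5x + 4y - 7z = -80

-5x + 4y - 7z = -80


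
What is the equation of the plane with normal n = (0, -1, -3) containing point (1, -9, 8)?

The plane through P with normal n = (a, b, c) satisfies n·(r - P) = 0,
i.e. ax + by + cz = a·x₀ + b·y₀ + c·z₀.
d = 0·1 + (-1)·(-9) + (-3)·8
  = 0 + 9 - 24
  = -15
Equation: -y - 3z = -15

-y - 3z = -15


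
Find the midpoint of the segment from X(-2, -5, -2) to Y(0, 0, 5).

M = ((x₁+x₂)/2, (y₁+y₂)/2, (z₁+z₂)/2)
  = ((-2 + 0)/2, (-5 + 0)/2, (-2 + 5)/2)
  = (-2/2, -5/2, 3/2)
  = (-1, -2.5, 1.5)

(-1, -2.5, 1.5)


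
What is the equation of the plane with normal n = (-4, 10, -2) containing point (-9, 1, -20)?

The plane through P with normal n = (a, b, c) satisfies n·(r - P) = 0,
i.e. ax + by + cz = a·x₀ + b·y₀ + c·z₀.
d = (-4)·(-9) + 10·1 + (-2)·(-20)
  = 36 + 10 + 40
  = 86
Equation: -4x + 10y - 2z = 86

-4x + 10y - 2z = 86


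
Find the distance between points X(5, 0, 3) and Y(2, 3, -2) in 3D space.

d = √[(x₂-x₁)² + (y₂-y₁)² + (z₂-z₁)²]
  = √[(-3)² + 3² + (-5)²]
  = √[9 + 9 + 25]
  = √43
  ≈ 6.557

6.557


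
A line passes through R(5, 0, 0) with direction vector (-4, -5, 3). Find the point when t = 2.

P(t) = R + t·d
  = (5 + (-4)·2, 0 + (-5)·2, 0 + 3·2)
  = (5 - 8, 0 - 10, 0 + 6)
  = (-3, -10, 6)

(-3, -10, 6)


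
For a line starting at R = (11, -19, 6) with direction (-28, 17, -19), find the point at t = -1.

P(t) = R + t·d
  = (11 + (-28)·(-1), -19 + 17·(-1), 6 + (-19)·(-1))
  = (11 + 28, -19 - 17, 6 + 19)
  = (39, -36, 25)

(39, -36, 25)


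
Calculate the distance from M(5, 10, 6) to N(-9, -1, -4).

d = √[(x₂-x₁)² + (y₂-y₁)² + (z₂-z₁)²]
  = √[(-14)² + (-11)² + (-10)²]
  = √[196 + 121 + 100]
  = √417
  ≈ 20.42

20.42


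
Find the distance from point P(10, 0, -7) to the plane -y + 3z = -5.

distance = |a·x₀ + b·y₀ + c·z₀ - d| / √(a² + b² + c²)
  = |0·10 + (-1)·0 + 3·(-7) - (-5)| / √(0² + (-1)² + 3²)
  = |0 + 0 - 21 + 5| / √(0 + 1 + 9)
  = |-16| / √10
  = 16 / 3.162
  ≈ 5.06

5.06


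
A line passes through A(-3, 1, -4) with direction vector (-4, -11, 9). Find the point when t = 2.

P(t) = A + t·d
  = (-3 + (-4)·2, 1 + (-11)·2, -4 + 9·2)
  = (-3 - 8, 1 - 22, -4 + 18)
  = (-11, -21, 14)

(-11, -21, 14)


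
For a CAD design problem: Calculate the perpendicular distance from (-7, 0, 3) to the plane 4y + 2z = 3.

distance = |a·x₀ + b·y₀ + c·z₀ - d| / √(a² + b² + c²)
  = |0·(-7) + 4·0 + 2·3 - 3| / √(0² + 4² + 2²)
  = |0 + 0 + 6 - 3| / √(0 + 16 + 4)
  = |3| / √20
  = 3 / 4.472
  ≈ 0.6708

0.6708


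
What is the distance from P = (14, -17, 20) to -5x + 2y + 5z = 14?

distance = |a·x₀ + b·y₀ + c·z₀ - d| / √(a² + b² + c²)
  = |(-5)·14 + 2·(-17) + 5·20 - 14| / √((-5)² + 2² + 5²)
  = |-70 - 34 + 100 - 14| / √(25 + 4 + 25)
  = |-18| / √54
  = 18 / 7.348
  ≈ 2.449

2.449


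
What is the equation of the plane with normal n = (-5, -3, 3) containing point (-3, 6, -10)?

The plane through P with normal n = (a, b, c) satisfies n·(r - P) = 0,
i.e. ax + by + cz = a·x₀ + b·y₀ + c·z₀.
d = (-5)·(-3) + (-3)·6 + 3·(-10)
  = 15 - 18 - 30
  = -33
Equation: -5x - 3y + 3z = -33

-5x - 3y + 3z = -33


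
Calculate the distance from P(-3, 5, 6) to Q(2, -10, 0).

d = √[(x₂-x₁)² + (y₂-y₁)² + (z₂-z₁)²]
  = √[5² + (-15)² + (-6)²]
  = √[25 + 225 + 36]
  = √286
  ≈ 16.91

16.91


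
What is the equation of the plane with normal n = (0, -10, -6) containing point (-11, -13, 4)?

The plane through P with normal n = (a, b, c) satisfies n·(r - P) = 0,
i.e. ax + by + cz = a·x₀ + b·y₀ + c·z₀.
d = 0·(-11) + (-10)·(-13) + (-6)·4
  = 0 + 130 - 24
  = 106
Equation: -10y - 6z = 106

-10y - 6z = 106


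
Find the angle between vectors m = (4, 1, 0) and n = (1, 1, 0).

m·n = 4·1 + 1·1 + 0·0 = 4 + 1 + 0 = 5
|m| = √(4² + 1² + 0²) = √17 ≈ 4.123
|n| = √(1² + 1² + 0²) = √2 ≈ 1.414
cos θ = (m·n)/(|m||n|) = 5/(4.123·1.414) ≈ 0.8575
θ = arccos(0.8575) ≈ 30.96°

30.96°


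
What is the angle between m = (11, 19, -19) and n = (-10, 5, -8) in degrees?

m·n = 11·(-10) + 19·5 + (-19)·(-8) = -110 + 95 + 152 = 137
|m| = √(11² + 19² + (-19)²) = √843 ≈ 29.03
|n| = √((-10)² + 5² + (-8)²) = √189 ≈ 13.75
cos θ = (m·n)/(|m||n|) = 137/(29.03·13.75) ≈ 0.3432
θ = arccos(0.3432) ≈ 69.93°

69.93°


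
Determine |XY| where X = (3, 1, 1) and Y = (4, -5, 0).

d = √[(x₂-x₁)² + (y₂-y₁)² + (z₂-z₁)²]
  = √[1² + (-6)² + (-1)²]
  = √[1 + 36 + 1]
  = √38
  ≈ 6.164

6.164


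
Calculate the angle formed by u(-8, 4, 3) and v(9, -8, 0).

u·v = (-8)·9 + 4·(-8) + 3·0 = -72 - 32 + 0 = -104
|u| = √((-8)² + 4² + 3²) = √89 ≈ 9.434
|v| = √(9² + (-8)² + 0²) = √145 ≈ 12.04
cos θ = (u·v)/(|u||v|) = -104/(9.434·12.04) ≈ -0.9155
θ = arccos(-0.9155) ≈ 156.3°

156.3°


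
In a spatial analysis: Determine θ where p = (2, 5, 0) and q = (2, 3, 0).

p·q = 2·2 + 5·3 + 0·0 = 4 + 15 + 0 = 19
|p| = √(2² + 5² + 0²) = √29 ≈ 5.385
|q| = √(2² + 3² + 0²) = √13 ≈ 3.606
cos θ = (p·q)/(|p||q|) = 19/(5.385·3.606) ≈ 0.9785
θ = arccos(0.9785) ≈ 11.89°

11.89°


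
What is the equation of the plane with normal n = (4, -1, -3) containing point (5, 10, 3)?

The plane through P with normal n = (a, b, c) satisfies n·(r - P) = 0,
i.e. ax + by + cz = a·x₀ + b·y₀ + c·z₀.
d = 4·5 + (-1)·10 + (-3)·3
  = 20 - 10 - 9
  = 1
Equation: 4x - y - 3z = 1

4x - y - 3z = 1


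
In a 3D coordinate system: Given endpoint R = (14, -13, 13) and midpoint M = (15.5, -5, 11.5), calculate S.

S = 2M - R
  = (2·15.5 - 14, 2·(-5) - (-13), 2·11.5 - 13)
  = (31 - 14, -10 + 13, 23 - 13)
  = (17, 3, 10)

(17, 3, 10)


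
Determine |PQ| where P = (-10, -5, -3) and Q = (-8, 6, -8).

d = √[(x₂-x₁)² + (y₂-y₁)² + (z₂-z₁)²]
  = √[2² + 11² + (-5)²]
  = √[4 + 121 + 25]
  = √150
  ≈ 12.25

12.25


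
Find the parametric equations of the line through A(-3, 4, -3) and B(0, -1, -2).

Direction vector d = B - A = (0 + 3, -1 - 4, -2 + 3) = (3, -5, 1)
Parametric form r = A + t·d:
x = -3 + 3t, y = 4 - 5t, z = -3 + t

x = -3 + 3t, y = 4 - 5t, z = -3 + t
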